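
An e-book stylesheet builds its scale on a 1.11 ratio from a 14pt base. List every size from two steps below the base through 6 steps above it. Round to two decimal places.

11.36pt, 12.61pt, 14.00pt, 15.54pt, 17.25pt, 19.15pt, 21.25pt, 23.59pt, 26.19pt

Step -2: 14.0 ÷ 1.11² = 11.36
Step -1: 14.0 ÷ 1.11 = 12.61
Step 0: 14pt
Step 1: 14.0 × 1.11 = 15.54
Step 2: 14.0 × 1.11² = 17.25
Step 3: 14.0 × 1.11³ = 19.15
Step 4: 14.0 × 1.11⁴ = 21.25
Step 5: 14.0 × 1.11⁵ = 23.59
Step 6: 14.0 × 1.11⁶ = 26.19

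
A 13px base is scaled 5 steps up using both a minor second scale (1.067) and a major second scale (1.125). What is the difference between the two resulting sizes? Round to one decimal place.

Minor second: 13.0 × 1.067⁵ = 17.979px
Major second: 13.0 × 1.125⁵ = 23.426px
Difference: 23.426 − 17.979 = 5.447px

5.4px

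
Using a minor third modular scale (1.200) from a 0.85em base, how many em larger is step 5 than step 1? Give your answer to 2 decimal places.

Step 1: 0.85 × 1.200 = 1.0200em
Step 5: 0.85 × 1.200⁵ = 2.1151em
Difference: 2.1151 − 1.0200 = 1.0951em

1.10em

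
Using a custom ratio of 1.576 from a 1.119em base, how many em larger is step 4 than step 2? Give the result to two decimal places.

4.12em

Step 2: 1.119 × 1.576² = 2.7793em
Step 4: 1.119 × 1.576⁴ = 6.9033em
Difference: 6.9033 − 2.7793 = 4.1240em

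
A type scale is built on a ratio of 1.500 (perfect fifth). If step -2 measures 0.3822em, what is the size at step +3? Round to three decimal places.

0.3822 × 1.500⁵ = 0.3822 × 7.59375 ≈ 2.902

2.902em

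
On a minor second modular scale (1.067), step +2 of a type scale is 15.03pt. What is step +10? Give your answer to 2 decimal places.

Moving from step +2 to step +10 is 8 steps up, so multiply by r⁸.
15.03 × 1.067⁸ = 15.03 × 1.68002 ≈ 25.251

25.25pt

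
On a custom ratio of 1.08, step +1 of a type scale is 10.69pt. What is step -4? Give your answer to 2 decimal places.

The gap is -4 − (1) = -5 steps, so the factor is 1.08^-5.
10.69 ÷ 1.08⁵ = 10.69 ÷ 1.46933 ≈ 7.275

7.28pt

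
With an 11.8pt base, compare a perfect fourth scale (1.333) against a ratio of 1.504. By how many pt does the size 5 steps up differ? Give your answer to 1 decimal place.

41.1pt

Perfect fourth: 11.8 × 1.333⁵ = 49.663pt
At 1.504: 11.8 × 1.504⁵ = 90.807pt
Difference: 90.807 − 49.663 = 41.144pt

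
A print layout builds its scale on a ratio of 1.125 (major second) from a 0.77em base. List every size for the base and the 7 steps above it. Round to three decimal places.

0.770em, 0.866em, 0.975em, 1.096em, 1.233em, 1.388em, 1.561em, 1.756em

Step 0: 0.77em
Step 1: 0.77 × 1.125 = 0.866
Step 2: 0.77 × 1.125² = 0.975
Step 3: 0.77 × 1.125³ = 1.096
Step 4: 0.77 × 1.125⁴ = 1.233
Step 5: 0.77 × 1.125⁵ = 1.388
Step 6: 0.77 × 1.125⁶ = 1.561
Step 7: 0.77 × 1.125⁷ = 1.756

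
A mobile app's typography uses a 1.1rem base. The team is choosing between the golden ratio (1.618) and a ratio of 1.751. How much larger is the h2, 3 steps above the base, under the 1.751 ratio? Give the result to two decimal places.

1.25rem

Golden ratio: 1.1 × 1.618³ = 4.6594rem
At 1.751: 1.1 × 1.751³ = 5.9054rem
Difference: 5.9054 − 4.6594 = 1.2460rem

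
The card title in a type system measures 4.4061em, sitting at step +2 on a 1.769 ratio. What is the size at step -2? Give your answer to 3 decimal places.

0.450em

4.4061 ÷ 1.769⁴ = 4.4061 ÷ 9.79290 ≈ 0.450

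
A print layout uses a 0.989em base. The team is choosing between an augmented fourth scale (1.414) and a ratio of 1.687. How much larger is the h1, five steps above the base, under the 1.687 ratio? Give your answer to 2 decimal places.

Augmented fourth: 0.989 × 1.414⁵ = 5.5904em
At 1.687: 0.989 × 1.687⁵ = 13.5136em
Difference: 13.5136 − 5.5904 = 7.9232em

7.92em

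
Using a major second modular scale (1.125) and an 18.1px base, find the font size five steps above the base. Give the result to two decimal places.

Each step on a modular scale multiplies by the ratio, so the size n steps from the base is base × ratioⁿ.
18.1 × 1.125⁵ = 18.1 × 1.80203 ≈ 32.62

32.62px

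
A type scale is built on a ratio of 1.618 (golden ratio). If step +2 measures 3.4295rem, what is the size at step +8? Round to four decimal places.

61.5321rem

3.4295 × 1.618⁶ = 3.4295 × 17.94201 ≈ 61.5321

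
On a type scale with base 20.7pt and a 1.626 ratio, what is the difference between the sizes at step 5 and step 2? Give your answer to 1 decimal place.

180.5pt

Step 2: 20.7 × 1.626² = 54.728pt
Step 5: 20.7 × 1.626⁵ = 235.274pt
Difference: 235.274 − 54.728 = 180.546pt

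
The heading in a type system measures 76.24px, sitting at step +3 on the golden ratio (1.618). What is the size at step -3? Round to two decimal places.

4.25px

76.24 ÷ 1.618⁶ = 76.24 ÷ 17.94201 ≈ 4.249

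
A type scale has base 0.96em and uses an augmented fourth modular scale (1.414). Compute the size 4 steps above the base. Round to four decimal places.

3.8377em

Every step multiplies by the scale ratio.
0.96 × 1.414⁴ = 0.96 × 3.99758 ≈ 3.8377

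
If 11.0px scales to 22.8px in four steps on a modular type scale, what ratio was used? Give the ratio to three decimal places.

1.200

r⁴ = 22.8 / 11.0, so r = (22.8/11.0)^(1/4).
r = 2.0727^(1/4) ≈ 1.1999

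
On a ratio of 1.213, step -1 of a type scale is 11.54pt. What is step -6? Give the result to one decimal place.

11.54 ÷ 1.213⁵ = 11.54 ÷ 2.62606 ≈ 4.394

4.4pt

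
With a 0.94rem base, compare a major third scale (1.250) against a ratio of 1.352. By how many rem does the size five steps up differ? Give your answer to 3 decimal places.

Major third: 0.94 × 1.250⁵ = 2.86865rem
At 1.352: 0.94 × 1.352⁵ = 4.24631rem
Difference: 4.24631 − 2.86865 = 1.37766rem

1.378rem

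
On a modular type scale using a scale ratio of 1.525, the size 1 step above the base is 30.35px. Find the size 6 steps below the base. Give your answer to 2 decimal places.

30.35 ÷ 1.525⁷ = 30.35 ÷ 19.18178 ≈ 1.582

1.58px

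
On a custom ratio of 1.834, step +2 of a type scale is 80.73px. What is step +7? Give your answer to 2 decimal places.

Moving from step +2 to step +7 is 5 steps up, so multiply by r⁵.
80.73 × 1.834⁵ = 80.73 × 20.74898 ≈ 1675.065

1675.06px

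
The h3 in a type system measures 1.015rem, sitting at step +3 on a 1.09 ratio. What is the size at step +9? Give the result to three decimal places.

The gap is 9 − (3) = 6 steps, so the factor is 1.09^6.
1.015 × 1.09⁶ = 1.015 × 1.67710 ≈ 1.702

1.702rem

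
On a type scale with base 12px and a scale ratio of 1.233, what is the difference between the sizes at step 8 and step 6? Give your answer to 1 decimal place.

Step 6: 12.0 × 1.233⁶ = 42.166px
Step 8: 12.0 × 1.233⁸ = 64.104px
Difference: 64.104 − 42.166 = 21.938px

21.9px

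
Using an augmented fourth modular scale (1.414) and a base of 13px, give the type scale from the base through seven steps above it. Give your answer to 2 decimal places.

13.00px, 18.38px, 25.99px, 36.75px, 51.97px, 73.48px, 103.91px, 146.92px

Step 0: 13px
Step 1: 13.0 × 1.414 = 18.38
Step 2: 13.0 × 1.414² = 25.99
Step 3: 13.0 × 1.414³ = 36.75
Step 4: 13.0 × 1.414⁴ = 51.97
Step 5: 13.0 × 1.414⁵ = 73.48
Step 6: 13.0 × 1.414⁶ = 103.91
Step 7: 13.0 × 1.414⁷ = 146.92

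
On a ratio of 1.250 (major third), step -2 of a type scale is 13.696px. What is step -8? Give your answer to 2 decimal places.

13.696 ÷ 1.250⁶ = 13.696 ÷ 3.81470 ≈ 3.590

3.59px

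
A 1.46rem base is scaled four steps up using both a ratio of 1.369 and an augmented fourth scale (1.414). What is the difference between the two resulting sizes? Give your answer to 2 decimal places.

At 1.369: 1.46 × 1.369⁴ = 5.1282rem
Augmented fourth: 1.46 × 1.414⁴ = 5.8365rem
Difference: 5.8365 − 5.1282 = 0.7083rem

0.71rem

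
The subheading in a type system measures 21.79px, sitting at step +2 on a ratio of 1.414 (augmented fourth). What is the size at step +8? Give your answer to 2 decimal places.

21.79 × 1.414⁶ = 21.79 × 7.99275 ≈ 174.162

174.16px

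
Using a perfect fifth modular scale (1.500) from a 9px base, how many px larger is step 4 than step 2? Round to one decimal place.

Step 2: 9.0 × 1.500² = 20.250px
Step 4: 9.0 × 1.500⁴ = 45.562px
Difference: 45.562 − 20.250 = 25.312px

25.3px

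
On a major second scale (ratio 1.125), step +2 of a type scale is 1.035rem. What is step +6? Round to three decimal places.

Moving from step +2 to step +6 is 4 steps up, so multiply by r⁴.
1.035 × 1.125⁴ = 1.035 × 1.60181 ≈ 1.658

1.658rem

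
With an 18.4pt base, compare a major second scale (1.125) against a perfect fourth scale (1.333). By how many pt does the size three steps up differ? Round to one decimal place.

Major second: 18.4 × 1.125³ = 26.198pt
Perfect fourth: 18.4 × 1.333³ = 43.582pt
Difference: 43.582 − 26.198 = 17.384pt

17.4pt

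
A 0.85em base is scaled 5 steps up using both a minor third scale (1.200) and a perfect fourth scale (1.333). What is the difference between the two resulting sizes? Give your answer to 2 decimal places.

Minor third: 0.85 × 1.200⁵ = 2.1151em
Perfect fourth: 0.85 × 1.333⁵ = 3.5774em
Difference: 3.5774 − 2.1151 = 1.4623em

1.46em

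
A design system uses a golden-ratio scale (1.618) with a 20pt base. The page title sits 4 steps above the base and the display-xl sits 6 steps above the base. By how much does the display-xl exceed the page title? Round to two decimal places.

Step 4: 20.0 × 1.618⁴ = 137.0705pt
Step 6: 20.0 × 1.618⁶ = 358.8402pt
Difference: 358.8402 − 137.0705 = 221.7697pt

221.77pt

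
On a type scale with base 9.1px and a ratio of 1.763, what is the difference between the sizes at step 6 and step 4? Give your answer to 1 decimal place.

Step 4: 9.1 × 1.763⁴ = 87.913px
Step 6: 9.1 × 1.763⁶ = 273.247px
Difference: 273.247 − 87.913 = 185.334px

185.3px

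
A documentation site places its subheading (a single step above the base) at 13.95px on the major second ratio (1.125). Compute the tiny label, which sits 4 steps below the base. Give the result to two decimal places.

Moving from step +1 to step -4 is 5 steps down, so divide by r⁵.
13.95 ÷ 1.125⁵ = 13.95 ÷ 1.80203 ≈ 7.741

7.74px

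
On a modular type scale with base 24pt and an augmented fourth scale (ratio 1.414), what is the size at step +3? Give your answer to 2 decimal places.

67.85pt

Every step multiplies by the scale ratio.
24.0 × 1.414³ = 24.0 × 2.82715 ≈ 67.85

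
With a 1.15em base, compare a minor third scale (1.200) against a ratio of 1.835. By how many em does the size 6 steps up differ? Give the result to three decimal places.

40.471em

Minor third: 1.15 × 1.200⁶ = 3.43388em
At 1.835: 1.15 × 1.835⁶ = 43.90503em
Difference: 43.90503 − 3.43388 = 40.47115em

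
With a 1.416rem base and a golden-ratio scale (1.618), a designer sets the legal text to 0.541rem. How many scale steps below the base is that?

1.618ⁿ = 1.416 / 0.541 = 2.6174
n = ln(2.6174) / ln(1.618) = 0.9622 / 0.4812 ≈ 2.00

2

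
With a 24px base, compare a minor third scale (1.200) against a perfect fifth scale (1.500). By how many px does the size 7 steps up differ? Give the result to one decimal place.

Minor third: 24.0 × 1.200⁷ = 85.996px
Perfect fifth: 24.0 × 1.500⁷ = 410.062px
Difference: 410.062 − 85.996 = 324.066px

324.1px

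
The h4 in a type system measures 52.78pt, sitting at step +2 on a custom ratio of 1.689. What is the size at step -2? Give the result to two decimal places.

Moving from step +2 to step -2 is 4 steps down, so divide by r⁴.
52.78 ÷ 1.689⁴ = 52.78 ÷ 8.13802 ≈ 6.486

6.49pt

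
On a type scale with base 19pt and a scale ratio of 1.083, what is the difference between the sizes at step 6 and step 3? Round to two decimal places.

Step 3: 19.0 × 1.083³ = 24.1345pt
Step 6: 19.0 × 1.083⁶ = 30.6566pt
Difference: 30.6566 − 24.1345 = 6.5221pt

6.52pt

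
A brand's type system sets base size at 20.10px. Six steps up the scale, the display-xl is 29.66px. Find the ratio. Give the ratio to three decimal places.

r⁶ = 29.66 / 20.10, so r = (29.66/20.10)^(1/6).
r = 1.4756^(1/6) ≈ 1.0670

1.067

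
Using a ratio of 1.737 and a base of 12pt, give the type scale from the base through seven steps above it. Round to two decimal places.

Step 0: 12pt
Step 1: 12.0 × 1.737 = 20.84
Step 2: 12.0 × 1.737² = 36.21
Step 3: 12.0 × 1.737³ = 62.89
Step 4: 12.0 × 1.737⁴ = 109.24
Step 5: 12.0 × 1.737⁵ = 189.75
Step 6: 12.0 × 1.737⁶ = 329.59
Step 7: 12.0 × 1.737⁷ = 572.51

12.00pt, 20.84pt, 36.21pt, 62.89pt, 109.24pt, 189.75pt, 329.59pt, 572.51pt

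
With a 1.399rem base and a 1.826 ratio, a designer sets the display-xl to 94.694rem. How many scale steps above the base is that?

7

1.826ⁿ = 94.694 / 1.399 = 67.6869
n = ln(67.6869) / ln(1.826) = 4.2149 / 0.6021 ≈ 7.00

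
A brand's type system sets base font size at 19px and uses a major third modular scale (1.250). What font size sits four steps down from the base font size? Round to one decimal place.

7.8px

19.0 ÷ 1.250⁴ = 19.0 ÷ 2.44141 ≈ 7.78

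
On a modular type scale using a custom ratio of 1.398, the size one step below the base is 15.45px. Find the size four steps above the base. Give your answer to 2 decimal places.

15.45 × 1.398⁵ = 15.45 × 5.33993 ≈ 82.502

82.50px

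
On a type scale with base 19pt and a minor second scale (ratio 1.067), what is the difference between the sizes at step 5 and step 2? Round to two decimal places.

Step 2: 19.0 × 1.067² = 21.6313pt
Step 5: 19.0 × 1.067⁵ = 26.2770pt
Difference: 26.2770 − 21.6313 = 4.6457pt

4.65pt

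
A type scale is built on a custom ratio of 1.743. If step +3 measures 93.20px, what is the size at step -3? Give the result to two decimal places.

3.32px

93.20 ÷ 1.743⁶ = 93.20 ÷ 28.04041 ≈ 3.324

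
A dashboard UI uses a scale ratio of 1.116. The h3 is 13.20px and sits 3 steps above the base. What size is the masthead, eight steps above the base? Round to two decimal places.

22.85px

13.20 × 1.116⁵ = 13.20 × 1.73110 ≈ 22.850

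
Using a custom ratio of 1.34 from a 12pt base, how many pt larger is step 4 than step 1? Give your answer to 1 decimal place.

22.6pt

Step 1: 12.0 × 1.34 = 16.080pt
Step 4: 12.0 × 1.34⁴ = 38.690pt
Difference: 38.690 − 16.080 = 22.610pt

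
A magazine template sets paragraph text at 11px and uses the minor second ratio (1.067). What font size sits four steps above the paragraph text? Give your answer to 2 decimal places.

14.26px

Every step multiplies by the scale ratio.
11.0 × 1.067⁴ = 11.0 × 1.29616 ≈ 14.26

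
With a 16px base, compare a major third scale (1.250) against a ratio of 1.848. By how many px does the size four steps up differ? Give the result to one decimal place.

Major third: 16.0 × 1.250⁴ = 39.062px
At 1.848: 16.0 × 1.848⁴ = 186.607px
Difference: 186.607 − 39.062 = 147.545px

147.5px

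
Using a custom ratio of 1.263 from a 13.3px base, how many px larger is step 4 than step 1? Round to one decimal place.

Step 1: 13.3 × 1.263 = 16.798px
Step 4: 13.3 × 1.263⁴ = 33.843px
Difference: 33.843 − 16.798 = 17.045px

17.0px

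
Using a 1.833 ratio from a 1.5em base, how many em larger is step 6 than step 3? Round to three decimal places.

47.656em

Step 3: 1.5 × 1.833³ = 9.23801em
Step 6: 1.5 × 1.833⁶ = 56.89395em
Difference: 56.89395 − 9.23801 = 47.65594em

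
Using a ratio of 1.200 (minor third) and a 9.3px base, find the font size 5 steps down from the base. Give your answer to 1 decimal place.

9.3 ÷ 1.200⁵ = 9.3 ÷ 2.48832 ≈ 3.74

3.7px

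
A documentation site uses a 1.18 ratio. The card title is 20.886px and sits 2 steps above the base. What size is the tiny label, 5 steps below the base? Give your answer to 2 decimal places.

6.56px

Moving from step +2 to step -5 is 7 steps down, so divide by r⁷.
20.886 ÷ 1.18⁷ = 20.886 ÷ 3.18547 ≈ 6.557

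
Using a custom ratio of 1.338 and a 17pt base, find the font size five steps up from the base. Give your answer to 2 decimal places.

72.90pt

17.0 × 1.338⁵ = 17.0 × 4.28825 ≈ 72.90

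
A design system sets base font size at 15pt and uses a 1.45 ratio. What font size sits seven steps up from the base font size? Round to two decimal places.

202.15pt

15.0 × 1.45⁷ = 15.0 × 13.47647 ≈ 202.15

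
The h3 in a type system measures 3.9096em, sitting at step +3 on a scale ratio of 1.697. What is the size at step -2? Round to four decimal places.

0.2778em

The gap is -2 − (3) = -5 steps, so the factor is 1.697^-5.
3.9096 ÷ 1.697⁵ = 3.9096 ÷ 14.07373 ≈ 0.2778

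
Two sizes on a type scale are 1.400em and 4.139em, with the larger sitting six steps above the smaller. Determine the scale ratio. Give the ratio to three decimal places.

1.198

The ratio satisfies 1.400 × r⁶ = 4.139, so r = (4.139 / 1.400)^(1/6).
r = 2.9564^(1/6) ≈ 1.1980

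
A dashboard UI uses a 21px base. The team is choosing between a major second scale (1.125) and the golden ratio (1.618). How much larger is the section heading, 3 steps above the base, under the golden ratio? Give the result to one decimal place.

59.1px

Major second: 21.0 × 1.125³ = 29.900px
Golden ratio: 21.0 × 1.618³ = 88.952px
Difference: 88.952 − 29.900 = 59.052px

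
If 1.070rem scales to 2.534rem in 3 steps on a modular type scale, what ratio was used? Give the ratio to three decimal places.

1.333

r³ = 2.534 / 1.070, so r = (2.534/1.070)^(1/3).
r = 2.3682^(1/3) ≈ 1.3329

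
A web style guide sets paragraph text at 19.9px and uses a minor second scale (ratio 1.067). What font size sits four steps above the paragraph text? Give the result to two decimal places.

Every step multiplies by the scale ratio.
19.9 × 1.067⁴ = 19.9 × 1.29616 ≈ 25.79

25.79px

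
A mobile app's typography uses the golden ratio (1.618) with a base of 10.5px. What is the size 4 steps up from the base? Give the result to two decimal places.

10.5 × 1.618⁴ = 10.5 × 6.85353 ≈ 71.96

71.96px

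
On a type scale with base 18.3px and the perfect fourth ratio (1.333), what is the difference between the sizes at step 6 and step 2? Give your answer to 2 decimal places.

70.15px

Step 2: 18.3 × 1.333² = 32.5171px
Step 6: 18.3 × 1.333⁶ = 102.6673px
Difference: 102.6673 − 32.5171 = 70.1502px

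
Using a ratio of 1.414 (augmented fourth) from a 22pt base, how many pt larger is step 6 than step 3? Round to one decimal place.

113.6pt

Step 3: 22.0 × 1.414³ = 62.197pt
Step 6: 22.0 × 1.414⁶ = 175.841pt
Difference: 175.841 − 62.197 = 113.644pt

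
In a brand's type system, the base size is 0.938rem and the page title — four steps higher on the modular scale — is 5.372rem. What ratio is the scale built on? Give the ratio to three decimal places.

r⁴ = 5.372 / 0.938, so r = (5.372/0.938)^(1/4).
r = 5.7271^(1/4) ≈ 1.5470

1.547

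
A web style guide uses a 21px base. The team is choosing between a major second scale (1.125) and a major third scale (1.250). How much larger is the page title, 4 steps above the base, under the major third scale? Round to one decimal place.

Major second: 21.0 × 1.125⁴ = 33.638px
Major third: 21.0 × 1.250⁴ = 51.270px
Difference: 51.270 − 33.638 = 17.632px

17.6px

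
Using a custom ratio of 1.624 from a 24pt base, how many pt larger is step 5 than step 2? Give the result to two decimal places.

207.81pt

Step 2: 24.0 × 1.624² = 63.2970pt
Step 5: 24.0 × 1.624⁵ = 271.1074pt
Difference: 271.1074 − 63.2970 = 207.8104pt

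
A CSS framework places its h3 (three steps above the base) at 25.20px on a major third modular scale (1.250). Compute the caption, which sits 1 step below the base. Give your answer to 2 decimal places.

Moving from step +3 to step -1 is 4 steps down, so divide by r⁴.
25.20 ÷ 1.250⁴ = 25.20 ÷ 2.44141 ≈ 10.322

10.32px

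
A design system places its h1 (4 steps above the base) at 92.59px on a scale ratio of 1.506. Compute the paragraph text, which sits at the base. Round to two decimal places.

18.00px

92.59 ÷ 1.506⁴ = 92.59 ÷ 5.14399 ≈ 18.000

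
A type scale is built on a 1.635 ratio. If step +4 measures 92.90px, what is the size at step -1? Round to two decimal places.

7.95px

The gap is -1 − (4) = -5 steps, so the factor is 1.635^-5.
92.90 ÷ 1.635⁵ = 92.90 ÷ 11.68393 ≈ 7.951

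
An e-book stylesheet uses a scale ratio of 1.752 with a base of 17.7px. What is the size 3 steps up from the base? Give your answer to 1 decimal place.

95.2px

17.7 × 1.752³ = 17.7 × 5.37777 ≈ 95.19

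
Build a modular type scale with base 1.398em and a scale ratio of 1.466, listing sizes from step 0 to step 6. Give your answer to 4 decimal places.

1.3980em, 2.0495em, 3.0045em, 4.4046em, 6.4572em, 9.4662em, 13.8775em

Step 0: 1.398em
Step 1: 1.398 × 1.466 = 2.0495
Step 2: 1.398 × 1.466² = 3.0045
Step 3: 1.398 × 1.466³ = 4.4046
Step 4: 1.398 × 1.466⁴ = 6.4572
Step 5: 1.398 × 1.466⁵ = 9.4662
Step 6: 1.398 × 1.466⁶ = 13.8775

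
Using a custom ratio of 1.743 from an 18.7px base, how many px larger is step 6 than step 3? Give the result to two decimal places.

Step 3: 18.7 × 1.743³ = 99.0225px
Step 6: 18.7 × 1.743⁶ = 524.3556px
Difference: 524.3556 − 99.0225 = 425.3331px

425.33px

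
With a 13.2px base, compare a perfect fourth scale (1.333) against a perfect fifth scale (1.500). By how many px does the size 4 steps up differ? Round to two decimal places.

25.15px

Perfect fourth: 13.2 × 1.333⁴ = 41.6768px
Perfect fifth: 13.2 × 1.500⁴ = 66.8250px
Difference: 66.8250 − 41.6768 = 25.1482px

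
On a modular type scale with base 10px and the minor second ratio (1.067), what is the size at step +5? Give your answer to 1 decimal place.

13.8px

10.0 × 1.067⁵ = 10.0 × 1.38300 ≈ 13.83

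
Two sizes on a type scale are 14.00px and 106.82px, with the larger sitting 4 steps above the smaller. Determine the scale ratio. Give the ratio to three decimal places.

r⁴ = 106.82 / 14.00, so r = (106.82/14.00)^(1/4).
r = 7.6300^(1/4) ≈ 1.6620

1.662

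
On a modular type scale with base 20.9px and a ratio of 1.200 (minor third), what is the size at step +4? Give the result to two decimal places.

A modular type scale is a geometric sequence: sizeₙ = base × rⁿ.
20.9 × 1.200⁴ = 20.9 × 2.07360 ≈ 43.34

43.34px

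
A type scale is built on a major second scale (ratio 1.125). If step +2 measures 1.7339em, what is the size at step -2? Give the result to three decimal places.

1.7339 ÷ 1.125⁴ = 1.7339 ÷ 1.60181 ≈ 1.082

1.082em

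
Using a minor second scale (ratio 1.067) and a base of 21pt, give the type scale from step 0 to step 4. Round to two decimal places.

21.00pt, 22.41pt, 23.91pt, 25.51pt, 27.22pt

Step 0: 21pt
Step 1: 21.0 × 1.067 = 22.41
Step 2: 21.0 × 1.067² = 23.91
Step 3: 21.0 × 1.067³ = 25.51
Step 4: 21.0 × 1.067⁴ = 27.22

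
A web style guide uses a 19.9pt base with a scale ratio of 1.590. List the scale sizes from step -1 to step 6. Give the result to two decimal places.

Step -1: 19.9 ÷ 1.590 = 12.52
Step 0: 19.9pt
Step 1: 19.9 × 1.590 = 31.64
Step 2: 19.9 × 1.590² = 50.31
Step 3: 19.9 × 1.590³ = 79.99
Step 4: 19.9 × 1.590⁴ = 127.19
Step 5: 19.9 × 1.590⁵ = 202.23
Step 6: 19.9 × 1.590⁶ = 321.54

12.52pt, 19.90pt, 31.64pt, 50.31pt, 79.99pt, 127.19pt, 202.23pt, 321.54pt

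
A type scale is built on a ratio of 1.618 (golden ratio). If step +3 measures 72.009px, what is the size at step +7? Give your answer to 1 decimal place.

493.5px

72.009 × 1.618⁴ = 72.009 × 6.85353 ≈ 493.516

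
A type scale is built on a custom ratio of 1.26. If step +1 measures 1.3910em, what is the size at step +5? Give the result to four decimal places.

3.5060em

1.3910 × 1.26⁴ = 1.3910 × 2.52047 ≈ 3.5060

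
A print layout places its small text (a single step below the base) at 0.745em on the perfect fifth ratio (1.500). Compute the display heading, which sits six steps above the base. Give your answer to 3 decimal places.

12.729em

0.745 × 1.500⁷ = 0.745 × 17.08594 ≈ 12.729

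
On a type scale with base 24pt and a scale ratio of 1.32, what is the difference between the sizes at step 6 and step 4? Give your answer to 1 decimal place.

Step 4: 24.0 × 1.32⁴ = 72.863pt
Step 6: 24.0 × 1.32⁶ = 126.956pt
Difference: 126.956 − 72.863 = 54.093pt

54.1pt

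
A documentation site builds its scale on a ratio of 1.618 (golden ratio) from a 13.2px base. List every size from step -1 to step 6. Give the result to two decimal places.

Step -1: 13.2 ÷ 1.618 = 8.16
Step 0: 13.2px
Step 1: 13.2 × 1.618 = 21.36
Step 2: 13.2 × 1.618² = 34.56
Step 3: 13.2 × 1.618³ = 55.91
Step 4: 13.2 × 1.618⁴ = 90.47
Step 5: 13.2 × 1.618⁵ = 146.37
Step 6: 13.2 × 1.618⁶ = 236.83

8.16px, 13.20px, 21.36px, 34.56px, 55.91px, 90.47px, 146.37px, 236.83px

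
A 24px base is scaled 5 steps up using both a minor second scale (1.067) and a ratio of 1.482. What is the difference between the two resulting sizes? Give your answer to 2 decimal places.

138.38px

Minor second: 24.0 × 1.067⁵ = 33.1920px
At 1.482: 24.0 × 1.482⁵ = 171.5743px
Difference: 171.5743 − 33.1920 = 138.3823px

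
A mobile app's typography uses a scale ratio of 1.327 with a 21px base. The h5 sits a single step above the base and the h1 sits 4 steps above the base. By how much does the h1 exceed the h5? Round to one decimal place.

37.3px

Step 1: 21.0 × 1.327 = 27.867px
Step 4: 21.0 × 1.327⁴ = 65.118px
Difference: 65.118 − 27.867 = 37.251px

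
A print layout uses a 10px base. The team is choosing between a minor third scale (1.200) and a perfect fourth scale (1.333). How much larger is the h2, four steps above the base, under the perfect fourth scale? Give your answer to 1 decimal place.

Minor third: 10.0 × 1.200⁴ = 20.736px
Perfect fourth: 10.0 × 1.333⁴ = 31.573px
Difference: 31.573 − 20.736 = 10.837px

10.8px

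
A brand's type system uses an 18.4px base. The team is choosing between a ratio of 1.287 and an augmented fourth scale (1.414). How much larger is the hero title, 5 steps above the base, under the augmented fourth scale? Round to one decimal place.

39.0px

At 1.287: 18.4 × 1.287⁵ = 64.970px
Augmented fourth: 18.4 × 1.414⁵ = 104.008px
Difference: 104.008 − 64.970 = 39.038px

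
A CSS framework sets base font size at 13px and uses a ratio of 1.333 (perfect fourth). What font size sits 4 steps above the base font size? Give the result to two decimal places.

13.0 × 1.333⁴ = 13.0 × 3.15733 ≈ 41.05

41.05px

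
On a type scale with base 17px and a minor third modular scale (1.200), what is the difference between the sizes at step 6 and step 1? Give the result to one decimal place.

30.4px

Step 1: 17.0 × 1.200 = 20.400px
Step 6: 17.0 × 1.200⁶ = 50.762px
Difference: 50.762 − 20.400 = 30.362px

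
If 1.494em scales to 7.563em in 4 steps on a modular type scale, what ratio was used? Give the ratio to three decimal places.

The ratio satisfies 1.494 × r⁴ = 7.563, so r = (7.563 / 1.494)^(1/4).
r = 5.0622^(1/4) ≈ 1.5000

1.500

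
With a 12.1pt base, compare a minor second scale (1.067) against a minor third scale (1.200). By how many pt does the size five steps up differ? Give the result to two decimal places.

13.37pt

Minor second: 12.1 × 1.067⁵ = 16.7343pt
Minor third: 12.1 × 1.200⁵ = 30.1087pt
Difference: 30.1087 − 16.7343 = 13.3744pt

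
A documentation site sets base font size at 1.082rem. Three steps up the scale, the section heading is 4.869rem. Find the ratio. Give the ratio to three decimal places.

r³ = 4.869 / 1.082, so r = (4.869/1.082)^(1/3).
r = 4.5000^(1/3) ≈ 1.6510

1.651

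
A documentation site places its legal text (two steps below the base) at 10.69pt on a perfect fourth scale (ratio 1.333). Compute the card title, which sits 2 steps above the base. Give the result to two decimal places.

33.75pt

10.69 × 1.333⁴ = 10.69 × 3.15733 ≈ 33.752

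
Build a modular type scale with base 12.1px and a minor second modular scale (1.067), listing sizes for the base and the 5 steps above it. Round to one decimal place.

12.1px, 12.9px, 13.8px, 14.7px, 15.7px, 16.7px

Step 0: 12.1px
Step 1: 12.1 × 1.067 = 12.9
Step 2: 12.1 × 1.067² = 13.8
Step 3: 12.1 × 1.067³ = 14.7
Step 4: 12.1 × 1.067⁴ = 15.7
Step 5: 12.1 × 1.067⁵ = 16.7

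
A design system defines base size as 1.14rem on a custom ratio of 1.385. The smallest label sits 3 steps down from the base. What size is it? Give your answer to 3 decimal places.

0.429rem

1.14 ÷ 1.385³ = 1.14 ÷ 2.65674 ≈ 0.429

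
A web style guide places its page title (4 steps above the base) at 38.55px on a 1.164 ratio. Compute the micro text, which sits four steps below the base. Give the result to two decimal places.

The gap is -4 − (4) = -8 steps, so the factor is 1.164^-8.
38.55 ÷ 1.164⁸ = 38.55 ÷ 3.36995 ≈ 11.439

11.44px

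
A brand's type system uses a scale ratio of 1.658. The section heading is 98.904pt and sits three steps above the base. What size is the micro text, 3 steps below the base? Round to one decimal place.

4.8pt

The gap is -3 − (3) = -6 steps, so the factor is 1.658^-6.
98.904 ÷ 1.658⁶ = 98.904 ÷ 20.77338 ≈ 4.761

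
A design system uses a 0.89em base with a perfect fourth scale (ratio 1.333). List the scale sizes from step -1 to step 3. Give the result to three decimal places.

0.668em, 0.890em, 1.186em, 1.581em, 2.108em

Step -1: 0.89 ÷ 1.333 = 0.668
Step 0: 0.89em
Step 1: 0.89 × 1.333 = 1.186
Step 2: 0.89 × 1.333² = 1.581
Step 3: 0.89 × 1.333³ = 2.108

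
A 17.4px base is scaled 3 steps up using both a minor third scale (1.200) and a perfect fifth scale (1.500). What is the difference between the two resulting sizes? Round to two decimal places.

28.66px

Minor third: 17.4 × 1.200³ = 30.0672px
Perfect fifth: 17.4 × 1.500³ = 58.7250px
Difference: 58.7250 − 30.0672 = 28.6578px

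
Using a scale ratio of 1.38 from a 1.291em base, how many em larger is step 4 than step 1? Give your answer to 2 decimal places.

2.90em

Step 1: 1.291 × 1.38 = 1.7816em
Step 4: 1.291 × 1.38⁴ = 4.6821em
Difference: 4.6821 − 1.7816 = 2.9005em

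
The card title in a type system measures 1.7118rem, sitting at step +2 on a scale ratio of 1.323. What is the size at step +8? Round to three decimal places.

Moving from step +2 to step +8 is 6 steps up, so multiply by r⁶.
1.7118 × 1.323⁶ = 1.7118 × 5.36240 ≈ 9.179

9.179rem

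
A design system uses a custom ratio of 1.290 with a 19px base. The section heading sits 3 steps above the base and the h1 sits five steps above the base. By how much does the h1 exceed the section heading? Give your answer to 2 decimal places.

Step 3: 19.0 × 1.290³ = 40.7871px
Step 5: 19.0 × 1.290⁵ = 67.8738px
Difference: 67.8738 − 40.7871 = 27.0867px

27.09px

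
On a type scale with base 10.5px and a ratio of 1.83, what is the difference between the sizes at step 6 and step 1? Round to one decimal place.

375.1px

Step 1: 10.5 × 1.83 = 19.215px
Step 6: 10.5 × 1.83⁶ = 394.363px
Difference: 394.363 − 19.215 = 375.148px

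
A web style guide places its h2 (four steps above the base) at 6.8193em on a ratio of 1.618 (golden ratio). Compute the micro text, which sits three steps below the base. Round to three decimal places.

0.235em

6.8193 ÷ 1.618⁷ = 6.8193 ÷ 29.03017 ≈ 0.235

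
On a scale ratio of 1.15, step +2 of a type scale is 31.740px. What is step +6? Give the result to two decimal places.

31.740 × 1.15⁴ = 31.740 × 1.74901 ≈ 55.513

55.51px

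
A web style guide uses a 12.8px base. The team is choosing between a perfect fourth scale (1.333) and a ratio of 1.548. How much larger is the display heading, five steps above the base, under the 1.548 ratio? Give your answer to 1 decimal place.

Perfect fourth: 12.8 × 1.333⁵ = 53.872px
At 1.548: 12.8 × 1.548⁵ = 113.780px
Difference: 113.780 − 53.872 = 59.908px

59.9px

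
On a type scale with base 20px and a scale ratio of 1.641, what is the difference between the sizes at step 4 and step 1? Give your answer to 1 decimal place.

112.2px

Step 1: 20.0 × 1.641 = 32.820px
Step 4: 20.0 × 1.641⁴ = 145.032px
Difference: 145.032 − 32.820 = 112.212px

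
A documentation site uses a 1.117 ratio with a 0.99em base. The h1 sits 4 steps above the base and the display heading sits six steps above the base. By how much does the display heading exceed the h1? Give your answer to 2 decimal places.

Step 4: 0.99 × 1.117⁴ = 1.5412em
Step 6: 0.99 × 1.117⁶ = 1.9229em
Difference: 1.9229 − 1.5412 = 0.3817em

0.38em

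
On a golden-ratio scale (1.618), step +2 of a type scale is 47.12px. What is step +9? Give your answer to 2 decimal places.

1367.90px

The gap is 9 − (2) = 7 steps, so the factor is 1.618^7.
47.12 × 1.618⁷ = 47.12 × 29.03017 ≈ 1367.902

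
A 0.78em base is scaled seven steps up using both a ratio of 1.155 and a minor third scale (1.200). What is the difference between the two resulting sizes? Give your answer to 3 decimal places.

At 1.155: 0.78 × 1.155⁷ = 2.13879em
Minor third: 0.78 × 1.200⁷ = 2.79488em
Difference: 2.79488 − 2.13879 = 0.65609em

0.656em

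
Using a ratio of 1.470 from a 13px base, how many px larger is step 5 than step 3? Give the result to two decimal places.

Step 3: 13.0 × 1.470³ = 41.2948px
Step 5: 13.0 × 1.470⁵ = 89.2339px
Difference: 89.2339 − 41.2948 = 47.9391px

47.94px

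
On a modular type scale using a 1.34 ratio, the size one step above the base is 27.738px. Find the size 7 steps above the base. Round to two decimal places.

27.738 × 1.34⁶ = 27.738 × 5.78934 ≈ 160.585

160.58px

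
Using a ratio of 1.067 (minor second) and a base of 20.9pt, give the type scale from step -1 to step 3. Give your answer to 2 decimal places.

19.59pt, 20.90pt, 22.30pt, 23.79pt, 25.39pt

Step -1: 20.9 ÷ 1.067 = 19.59
Step 0: 20.9pt
Step 1: 20.9 × 1.067 = 22.30
Step 2: 20.9 × 1.067² = 23.79
Step 3: 20.9 × 1.067³ = 25.39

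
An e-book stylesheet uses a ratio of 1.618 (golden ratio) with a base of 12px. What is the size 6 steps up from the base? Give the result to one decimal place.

215.3px

Each step on a modular scale multiplies by the ratio, so the size n steps from the base is base × ratioⁿ.
12.0 × 1.618⁶ = 12.0 × 17.94201 ≈ 215.30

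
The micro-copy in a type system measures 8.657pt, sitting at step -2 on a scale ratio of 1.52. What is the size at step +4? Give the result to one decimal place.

106.8pt

8.657 × 1.52⁶ = 8.657 × 12.33280 ≈ 106.765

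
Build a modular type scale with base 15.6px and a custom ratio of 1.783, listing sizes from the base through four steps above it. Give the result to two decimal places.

Step 0: 15.6px
Step 1: 15.6 × 1.783 = 27.81
Step 2: 15.6 × 1.783² = 49.59
Step 3: 15.6 × 1.783³ = 88.43
Step 4: 15.6 × 1.783⁴ = 157.66

15.60px, 27.81px, 49.59px, 88.43px, 157.66px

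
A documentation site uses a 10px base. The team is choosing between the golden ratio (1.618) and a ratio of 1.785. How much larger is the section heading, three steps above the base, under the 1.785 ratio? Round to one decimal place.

Golden ratio: 10.0 × 1.618³ = 42.358px
At 1.785: 10.0 × 1.785³ = 56.874px
Difference: 56.874 − 42.358 = 14.516px

14.5px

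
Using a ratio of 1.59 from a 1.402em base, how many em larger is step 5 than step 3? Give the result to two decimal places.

Step 3: 1.402 × 1.59³ = 5.6356em
Step 5: 1.402 × 1.59⁵ = 14.2473em
Difference: 14.2473 − 5.6356 = 8.6117em

8.61em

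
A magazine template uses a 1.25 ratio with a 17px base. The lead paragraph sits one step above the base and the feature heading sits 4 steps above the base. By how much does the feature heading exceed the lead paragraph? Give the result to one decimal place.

Step 1: 17.0 × 1.25 = 21.250px
Step 4: 17.0 × 1.25⁴ = 41.504px
Difference: 41.504 − 21.250 = 20.254px

20.3px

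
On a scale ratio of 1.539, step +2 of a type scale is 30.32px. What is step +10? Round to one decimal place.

954.2px

Moving from step +2 to step +10 is 8 steps up, so multiply by r⁸.
30.32 × 1.539⁸ = 30.32 × 31.47089 ≈ 954.197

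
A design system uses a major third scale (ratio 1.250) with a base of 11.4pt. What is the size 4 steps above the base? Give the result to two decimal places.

27.83pt

Each step on a modular scale multiplies by the ratio, so the size n steps from the base is base × ratioⁿ.
11.4 × 1.250⁴ = 11.4 × 2.44141 ≈ 27.83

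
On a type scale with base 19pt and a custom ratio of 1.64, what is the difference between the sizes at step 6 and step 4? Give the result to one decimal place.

232.2pt

Step 4: 19.0 × 1.64⁴ = 137.445pt
Step 6: 19.0 × 1.64⁶ = 369.672pt
Difference: 369.672 − 137.445 = 232.227pt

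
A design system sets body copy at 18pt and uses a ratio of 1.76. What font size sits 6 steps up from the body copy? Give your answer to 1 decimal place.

18.0 × 1.76⁶ = 18.0 × 29.72186 ≈ 534.99

535.0pt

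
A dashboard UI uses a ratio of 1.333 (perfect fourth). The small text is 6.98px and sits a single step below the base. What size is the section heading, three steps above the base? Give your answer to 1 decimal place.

The gap is 3 − (-1) = 4 steps, so the factor is 1.333^4.
6.98 × 1.333⁴ = 6.98 × 3.15733 ≈ 22.038

22.0px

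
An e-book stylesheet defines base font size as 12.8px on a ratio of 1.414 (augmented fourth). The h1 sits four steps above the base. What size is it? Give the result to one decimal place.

51.2px

A modular type scale is a geometric sequence: sizeₙ = base × rⁿ.
12.8 × 1.414⁴ = 12.8 × 3.99758 ≈ 51.17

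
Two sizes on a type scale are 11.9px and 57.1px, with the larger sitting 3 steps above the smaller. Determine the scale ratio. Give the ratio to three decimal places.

The ratio satisfies 11.9 × r³ = 57.1, so r = (57.1 / 11.9)^(1/3).
r = 4.7983^(1/3) ≈ 1.6867

1.687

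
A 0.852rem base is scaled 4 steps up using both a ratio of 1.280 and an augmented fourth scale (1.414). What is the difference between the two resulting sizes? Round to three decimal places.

At 1.280: 0.852 × 1.280⁴ = 2.28707rem
Augmented fourth: 0.852 × 1.414⁴ = 3.40594rem
Difference: 3.40594 − 2.28707 = 1.11887rem

1.119rem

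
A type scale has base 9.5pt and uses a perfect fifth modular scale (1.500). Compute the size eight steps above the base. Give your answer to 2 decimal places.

243.47pt

Each step on a modular scale multiplies by the ratio, so the size n steps from the base is base × ratioⁿ.
9.5 × 1.500⁸ = 9.5 × 25.62891 ≈ 243.47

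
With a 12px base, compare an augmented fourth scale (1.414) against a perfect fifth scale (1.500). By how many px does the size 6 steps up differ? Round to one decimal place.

40.8px

Augmented fourth: 12.0 × 1.414⁶ = 95.913px
Perfect fifth: 12.0 × 1.500⁶ = 136.688px
Difference: 136.688 − 95.913 = 40.775px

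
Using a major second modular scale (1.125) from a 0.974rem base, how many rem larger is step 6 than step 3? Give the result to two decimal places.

Step 3: 0.974 × 1.125³ = 1.3868rem
Step 6: 0.974 × 1.125⁶ = 1.9746rem
Difference: 1.9746 − 1.3868 = 0.5878rem

0.59rem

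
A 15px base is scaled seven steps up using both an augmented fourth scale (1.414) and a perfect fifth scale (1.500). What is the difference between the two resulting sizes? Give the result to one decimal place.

Augmented fourth: 15.0 × 1.414⁷ = 169.526px
Perfect fifth: 15.0 × 1.500⁷ = 256.289px
Difference: 256.289 − 169.526 = 86.763px

86.8px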